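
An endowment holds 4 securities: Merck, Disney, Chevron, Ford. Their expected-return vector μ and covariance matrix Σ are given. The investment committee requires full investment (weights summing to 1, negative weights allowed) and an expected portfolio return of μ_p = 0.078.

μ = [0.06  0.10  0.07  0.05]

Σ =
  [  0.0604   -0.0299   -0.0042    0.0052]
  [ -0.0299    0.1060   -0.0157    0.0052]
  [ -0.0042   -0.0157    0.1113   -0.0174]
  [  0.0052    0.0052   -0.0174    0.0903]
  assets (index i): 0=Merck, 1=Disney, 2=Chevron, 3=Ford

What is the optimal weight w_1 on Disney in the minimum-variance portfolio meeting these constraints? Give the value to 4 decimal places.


u=Σ⁻¹μ = [1.7932  1.5709  1.0047  0.5536]
v=Σ⁻¹𝟙 = [25.5935  18.2148  14.2872  11.3045]
a=μᵀu=0.362691  b=𝟙ᵀu=4.922416  c=𝟙ᵀv=69.399939  D=ac−b²=0.940585
λ₁=(c·0.078−b)/D = (69.399939·0.078−4.922416)/0.940585 = 0.521781
λ₂=(a−b·0.078)/D = (0.362691−4.922416·0.078)/0.940585 = -0.022600
w* = 0.521781·u + -0.022600·v:
  w_0 = 0.521781·1.7932 + -0.022600·25.5935 = 0.3573  (Merck)
  w_1 = 0.521781·1.5709 + -0.022600·18.2148 = 0.4080  (Disney)
  w_2 = 0.521781·1.0047 + -0.022600·14.2872 = 0.2014  (Chevron)
  w_3 = 0.521781·0.5536 + -0.022600·11.3045 = 0.0334  (Ford)
Σw_i=1.0000  μᵀw=0.0780
σ²=wᵀΣw=λ₁·μ_p+λ₂ = 0.521781·0.078 + -0.022600 = 0.018099 ≈ 0.0181

0.4080


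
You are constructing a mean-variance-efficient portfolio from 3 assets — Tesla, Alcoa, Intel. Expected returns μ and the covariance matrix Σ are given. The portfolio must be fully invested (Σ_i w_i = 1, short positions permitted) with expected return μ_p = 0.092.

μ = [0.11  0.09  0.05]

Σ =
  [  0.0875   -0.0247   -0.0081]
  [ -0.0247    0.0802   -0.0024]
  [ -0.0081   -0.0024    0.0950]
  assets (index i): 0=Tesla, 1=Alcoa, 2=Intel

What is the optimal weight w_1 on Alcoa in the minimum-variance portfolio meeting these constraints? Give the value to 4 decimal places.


0.4038

x=Σ⁻¹μ = [1.8038  1.6994  0.7230]
y=Σ⁻¹𝟙 = [17.7549  18.3111  12.5028]
a=μᵀx=0.387511  b=𝟙ᵀx=4.226185  c=𝟙ᵀy=48.568843  D=ac−b²=0.960301
λ₁=(c·0.092−b)/D = (48.568843·0.092−4.226185)/0.960301 = 0.252159
λ₂=(a−b·0.092)/D = (0.387511−4.226185·0.092)/0.960301 = -0.001352
w* = 0.252159·x + -0.001352·y:
  w_0 = 0.252159·1.8038 + -0.001352·17.7549 = 0.4308  (Tesla)
  w_1 = 0.252159·1.6994 + -0.001352·18.3111 = 0.4038  (Alcoa)
  w_2 = 0.252159·0.7230 + -0.001352·12.5028 = 0.1654  (Intel)
Σw_i=1.0000  μᵀw=0.0920
σ²=wᵀΣw=λ₁·μ_p+λ₂ = 0.252159·0.092 + -0.001352 = 0.021847 ≈ 0.0218


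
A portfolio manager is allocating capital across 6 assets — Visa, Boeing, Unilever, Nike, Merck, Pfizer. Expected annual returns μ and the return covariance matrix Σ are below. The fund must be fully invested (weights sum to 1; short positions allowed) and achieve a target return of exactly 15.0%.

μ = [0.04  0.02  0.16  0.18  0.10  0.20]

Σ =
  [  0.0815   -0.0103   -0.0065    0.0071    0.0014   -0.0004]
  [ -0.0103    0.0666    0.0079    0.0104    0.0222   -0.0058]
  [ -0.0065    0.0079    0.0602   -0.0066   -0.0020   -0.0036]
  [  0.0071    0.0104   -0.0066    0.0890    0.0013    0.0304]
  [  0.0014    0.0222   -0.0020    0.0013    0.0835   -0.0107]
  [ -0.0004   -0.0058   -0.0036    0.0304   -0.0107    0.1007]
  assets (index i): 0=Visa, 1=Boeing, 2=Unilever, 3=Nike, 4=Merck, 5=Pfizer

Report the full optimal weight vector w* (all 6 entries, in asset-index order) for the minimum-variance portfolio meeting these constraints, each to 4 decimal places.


0.1007  -0.0139  0.3537  0.1757  0.1872  0.1965

x=Σ⁻¹μ = [0.4931  -0.6513  3.1381  1.6772  1.6332  1.7299]
y=Σ⁻¹𝟙 = [14.5130  11.5590  18.3289  6.3523  10.3440  10.4906]
a=μᵀx=1.320005  b=𝟙ᵀx=8.020242  c=𝟙ᵀy=71.587716  D=ac−b²=30.171825
λ₁=(c·0.150−b)/D = (71.587716·0.150−8.020242)/30.171825 = 0.090081
λ₂=(a−b·0.150)/D = (1.320005−8.020242·0.150)/30.171825 = 0.003877
w* = 0.090081·x + 0.003877·y:
  w_0 = 0.090081·0.4931 + 0.003877·14.5130 = 0.1007  (Visa)
  w_1 = 0.090081·-0.6513 + 0.003877·11.5590 = -0.0139  (Boeing)
  w_2 = 0.090081·3.1381 + 0.003877·18.3289 = 0.3537  (Unilever)
  w_3 = 0.090081·1.6772 + 0.003877·6.3523 = 0.1757  (Nike)
  w_4 = 0.090081·1.6332 + 0.003877·10.3440 = 0.1872  (Merck)
  w_5 = 0.090081·1.7299 + 0.003877·10.4906 = 0.1965  (Pfizer)
Σw_i=1.0000  μᵀw=0.1500
σ²=wᵀΣw=λ₁·μ_p+λ₂ = 0.090081·0.150 + 0.003877 = 0.017389 ≈ 0.0174


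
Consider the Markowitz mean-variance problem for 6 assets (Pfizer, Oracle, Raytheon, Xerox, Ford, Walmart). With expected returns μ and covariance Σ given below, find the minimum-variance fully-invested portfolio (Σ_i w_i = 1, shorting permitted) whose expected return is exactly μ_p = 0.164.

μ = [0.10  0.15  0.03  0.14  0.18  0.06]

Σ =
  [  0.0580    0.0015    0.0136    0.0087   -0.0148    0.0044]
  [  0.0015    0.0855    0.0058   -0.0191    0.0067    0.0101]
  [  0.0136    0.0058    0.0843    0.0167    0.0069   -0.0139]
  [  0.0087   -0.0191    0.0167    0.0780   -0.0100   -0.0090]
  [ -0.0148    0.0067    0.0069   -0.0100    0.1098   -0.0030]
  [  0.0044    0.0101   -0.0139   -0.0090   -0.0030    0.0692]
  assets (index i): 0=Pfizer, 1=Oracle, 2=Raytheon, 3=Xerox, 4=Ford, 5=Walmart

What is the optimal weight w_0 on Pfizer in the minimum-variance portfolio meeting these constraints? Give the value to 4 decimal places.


0.2357

p=Σ⁻¹μ = [1.9074  2.0943  -0.6560  2.5849  2.0653  0.7341]
q=Σ⁻¹𝟙 = [14.6848  11.6958  7.1939  15.8450  11.7966  15.8273]
a=μᵀp=1.262899  b=𝟙ᵀp=8.729991  c=𝟙ᵀq=77.043344  D=ac−b²=21.085219
λ₁=(c·0.164−b)/D = (77.043344·0.164−8.729991)/21.085219 = 0.185206
λ₂=(a−b·0.164)/D = (1.262899−8.729991·0.164)/21.085219 = -0.008007
w* = 0.185206·p + -0.008007·q:
  w_0 = 0.185206·1.9074 + -0.008007·14.6848 = 0.2357  (Pfizer)
  w_1 = 0.185206·2.0943 + -0.008007·11.6958 = 0.2942  (Oracle)
  w_2 = 0.185206·-0.6560 + -0.008007·7.1939 = -0.1791  (Raytheon)
  w_3 = 0.185206·2.5849 + -0.008007·15.8450 = 0.3519  (Xerox)
  w_4 = 0.185206·2.0653 + -0.008007·11.7966 = 0.2881  (Ford)
  w_5 = 0.185206·0.7341 + -0.008007·15.8273 = 0.0092  (Walmart)
Σw_i=1.0000  μᵀw=0.1640
σ²=wᵀΣw=λ₁·μ_p+λ₂ = 0.185206·0.164 + -0.008007 = 0.022367 ≈ 0.0224


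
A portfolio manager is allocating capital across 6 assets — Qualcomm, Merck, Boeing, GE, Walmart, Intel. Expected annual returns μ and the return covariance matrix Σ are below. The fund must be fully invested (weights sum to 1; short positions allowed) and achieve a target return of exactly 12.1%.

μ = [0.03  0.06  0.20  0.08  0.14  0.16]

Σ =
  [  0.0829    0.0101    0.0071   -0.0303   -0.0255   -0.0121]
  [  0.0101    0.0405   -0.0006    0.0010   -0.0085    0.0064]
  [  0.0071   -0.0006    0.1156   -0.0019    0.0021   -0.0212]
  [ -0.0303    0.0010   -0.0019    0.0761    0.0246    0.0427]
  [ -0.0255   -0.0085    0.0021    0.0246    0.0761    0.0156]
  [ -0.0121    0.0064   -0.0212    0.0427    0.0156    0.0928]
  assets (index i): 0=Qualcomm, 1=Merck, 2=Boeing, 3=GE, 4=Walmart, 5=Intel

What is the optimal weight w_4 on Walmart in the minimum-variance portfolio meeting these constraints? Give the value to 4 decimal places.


g=Σ⁻¹μ = [0.7632  1.4062  2.0242  -0.3717  1.8984  2.0410]
h=Σ⁻¹𝟙 = [19.0087  22.4735  8.4420  12.3218  16.7489  5.1478]
a=μᵀg=1.074715  b=𝟙ᵀg=7.761320  c=𝟙ᵀh=84.142749  D=ac−b²=30.191377
λ₁=(c·0.121−b)/D = (84.142749·0.121−7.761320)/30.191377 = 0.080154
λ₂=(a−b·0.121)/D = (1.074715−7.761320·0.121)/30.191377 = 0.004491
w* = 0.080154·g + 0.004491·h:
  w_0 = 0.080154·0.7632 + 0.004491·19.0087 = 0.1465  (Qualcomm)
  w_1 = 0.080154·1.4062 + 0.004491·22.4735 = 0.2136  (Merck)
  w_2 = 0.080154·2.0242 + 0.004491·8.4420 = 0.2002  (Boeing)
  w_3 = 0.080154·-0.3717 + 0.004491·12.3218 = 0.0255  (GE)
  w_4 = 0.080154·1.8984 + 0.004491·16.7489 = 0.2274  (Walmart)
  w_5 = 0.080154·2.0410 + 0.004491·5.1478 = 0.1867  (Intel)
Σw_i=1.0000  μᵀw=0.1210
σ²=wᵀΣw=λ₁·μ_p+λ₂ = 0.080154·0.121 + 0.004491 = 0.014190 ≈ 0.0142

0.2274


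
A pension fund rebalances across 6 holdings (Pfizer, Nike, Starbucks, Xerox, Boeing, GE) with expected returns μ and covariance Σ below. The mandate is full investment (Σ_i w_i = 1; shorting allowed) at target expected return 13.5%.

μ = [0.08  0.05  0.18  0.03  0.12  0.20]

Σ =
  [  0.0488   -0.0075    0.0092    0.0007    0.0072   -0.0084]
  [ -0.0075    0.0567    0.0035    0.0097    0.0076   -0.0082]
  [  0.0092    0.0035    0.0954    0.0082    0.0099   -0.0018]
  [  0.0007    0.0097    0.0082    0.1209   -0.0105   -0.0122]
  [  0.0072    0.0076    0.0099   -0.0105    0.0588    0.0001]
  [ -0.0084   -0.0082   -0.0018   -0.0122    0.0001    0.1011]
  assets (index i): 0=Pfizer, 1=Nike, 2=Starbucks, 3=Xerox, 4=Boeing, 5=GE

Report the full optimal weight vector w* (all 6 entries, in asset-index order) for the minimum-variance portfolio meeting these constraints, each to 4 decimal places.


u=Σ⁻¹μ = [1.6774  1.0663  1.5372  0.4096  1.5081  2.2794]
v=Σ⁻¹𝟙 = [22.9187  19.2698  5.8159  8.7267  12.2642  14.5028]
a=μᵀu=1.113337  b=𝟙ᵀu=8.477921  c=𝟙ᵀv=83.498170  D=ac−b²=21.086455
λ₁=(c·0.135−b)/D = (83.498170·0.135−8.477921)/21.086455 = 0.132518
λ₂=(a−b·0.135)/D = (1.113337−8.477921·0.135)/21.086455 = -0.001479
w* = 0.132518·u + -0.001479·v:
  w_0 = 0.132518·1.6774 + -0.001479·22.9187 = 0.1884  (Pfizer)
  w_1 = 0.132518·1.0663 + -0.001479·19.2698 = 0.1128  (Nike)
  w_2 = 0.132518·1.5372 + -0.001479·5.8159 = 0.1951  (Starbucks)
  w_3 = 0.132518·0.4096 + -0.001479·8.7267 = 0.0414  (Xerox)
  w_4 = 0.132518·1.5081 + -0.001479·12.2642 = 0.1817  (Boeing)
  w_5 = 0.132518·2.2794 + -0.001479·14.5028 = 0.2806  (GE)
Σw_i=1.0000  μᵀw=0.1350
σ²=wᵀΣw=λ₁·μ_p+λ₂ = 0.132518·0.135 + -0.001479 = 0.016411 ≈ 0.0164

0.1884  0.1128  0.1951  0.0414  0.1817  0.2806


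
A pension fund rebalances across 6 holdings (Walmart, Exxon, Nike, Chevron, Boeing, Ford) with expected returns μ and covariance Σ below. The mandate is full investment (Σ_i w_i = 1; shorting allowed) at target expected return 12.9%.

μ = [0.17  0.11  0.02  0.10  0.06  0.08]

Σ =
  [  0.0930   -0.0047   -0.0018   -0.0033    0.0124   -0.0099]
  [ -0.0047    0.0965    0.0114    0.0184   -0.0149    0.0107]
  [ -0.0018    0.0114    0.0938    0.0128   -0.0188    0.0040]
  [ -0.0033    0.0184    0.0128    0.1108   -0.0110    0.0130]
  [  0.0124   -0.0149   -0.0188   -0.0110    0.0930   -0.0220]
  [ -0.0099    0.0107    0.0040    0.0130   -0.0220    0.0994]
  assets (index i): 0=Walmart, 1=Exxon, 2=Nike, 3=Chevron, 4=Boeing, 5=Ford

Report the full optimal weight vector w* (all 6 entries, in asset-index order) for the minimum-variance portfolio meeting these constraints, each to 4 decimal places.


0.4249  0.2215  -0.0562  0.1436  0.1067  0.1595

x=Σ⁻¹μ = [1.8943  1.1075  0.1575  0.7337  0.9194  0.9755]
y=Σ⁻¹𝟙 = [10.7671  9.4697  11.6724  6.6373  16.9419  12.5253]
a=μᵀx=0.653564  b=𝟙ᵀx=5.787795  c=𝟙ᵀy=68.013762  D=ac−b²=10.952760
λ₁=(c·0.129−b)/D = (68.013762·0.129−5.787795)/10.952760 = 0.272624
λ₂=(a−b·0.129)/D = (0.653564−5.787795·0.129)/10.952760 = -0.008497
w* = 0.272624·x + -0.008497·y:
  w_0 = 0.272624·1.8943 + -0.008497·10.7671 = 0.4249  (Walmart)
  w_1 = 0.272624·1.1075 + -0.008497·9.4697 = 0.2215  (Exxon)
  w_2 = 0.272624·0.1575 + -0.008497·11.6724 = -0.0562  (Nike)
  w_3 = 0.272624·0.7337 + -0.008497·6.6373 = 0.1436  (Chevron)
  w_4 = 0.272624·0.9194 + -0.008497·16.9419 = 0.1067  (Boeing)
  w_5 = 0.272624·0.9755 + -0.008497·12.5253 = 0.1595  (Ford)
Σw_i=1.0000  μᵀw=0.1290
σ²=wᵀΣw=λ₁·μ_p+λ₂ = 0.272624·0.129 + -0.008497 = 0.026672 ≈ 0.0267


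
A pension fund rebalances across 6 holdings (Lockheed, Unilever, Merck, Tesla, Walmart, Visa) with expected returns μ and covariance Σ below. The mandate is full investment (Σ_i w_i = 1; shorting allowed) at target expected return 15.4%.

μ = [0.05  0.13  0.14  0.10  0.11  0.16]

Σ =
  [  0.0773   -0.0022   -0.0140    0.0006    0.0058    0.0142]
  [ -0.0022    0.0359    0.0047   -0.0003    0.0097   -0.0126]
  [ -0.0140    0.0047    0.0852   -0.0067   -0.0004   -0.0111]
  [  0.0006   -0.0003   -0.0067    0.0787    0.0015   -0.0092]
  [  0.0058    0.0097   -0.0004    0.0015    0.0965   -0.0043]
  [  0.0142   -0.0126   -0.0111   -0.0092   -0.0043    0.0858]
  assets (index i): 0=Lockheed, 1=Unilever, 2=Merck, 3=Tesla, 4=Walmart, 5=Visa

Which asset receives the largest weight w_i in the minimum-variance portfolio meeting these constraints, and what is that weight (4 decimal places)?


Unilever (0.4426)

x=Σ⁻¹μ = [0.5283  4.2023  2.0176  1.7766  0.7951  2.8859]
y=Σ⁻¹𝟙 = [12.6701  31.1919  15.7742  16.0708  7.0950  18.2582]
a=μᵀx=1.582030  b=𝟙ᵀx=12.205684  c=𝟙ᵀy=101.060236  D=ac−b²=10.901562
λ₁=(c·0.154−b)/D = (101.060236·0.154−12.205684)/10.901562 = 0.307992
λ₂=(a−b·0.154)/D = (1.582030−12.205684·0.154)/10.901562 = -0.027303
w* = 0.307992·x + -0.027303·y:
  w_0 = 0.307992·0.5283 + -0.027303·12.6701 = -0.1832  (Lockheed)
  w_1 = 0.307992·4.2023 + -0.027303·31.1919 = 0.4426  (Unilever)
  w_2 = 0.307992·2.0176 + -0.027303·15.7742 = 0.1907  (Merck)
  w_3 = 0.307992·1.7766 + -0.027303·16.0708 = 0.1084  (Tesla)
  w_4 = 0.307992·0.7951 + -0.027303·7.0950 = 0.0512  (Walmart)
  w_5 = 0.307992·2.8859 + -0.027303·18.2582 = 0.3903  (Visa)
Σw_i=1.0000  μᵀw=0.1540
σ²=wᵀΣw=λ₁·μ_p+λ₂ = 0.307992·0.154 + -0.027303 = 0.020128 ≈ 0.0201


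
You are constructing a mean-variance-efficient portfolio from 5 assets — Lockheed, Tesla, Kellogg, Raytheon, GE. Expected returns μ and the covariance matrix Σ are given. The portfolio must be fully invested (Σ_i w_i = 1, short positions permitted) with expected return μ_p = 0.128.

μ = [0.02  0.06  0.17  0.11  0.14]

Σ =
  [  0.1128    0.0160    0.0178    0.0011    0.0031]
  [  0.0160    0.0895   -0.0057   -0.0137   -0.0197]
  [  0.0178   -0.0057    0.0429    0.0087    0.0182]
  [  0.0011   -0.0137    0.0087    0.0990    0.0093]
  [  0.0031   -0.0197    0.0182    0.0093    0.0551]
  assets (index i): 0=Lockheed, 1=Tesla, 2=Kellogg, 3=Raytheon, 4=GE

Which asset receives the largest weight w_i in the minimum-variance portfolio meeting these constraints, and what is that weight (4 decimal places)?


Kellogg (0.3541)

u=Σ⁻¹μ = [-0.6505  1.5429  3.4868  0.8532  1.8333]
v=Σ⁻¹𝟙 = [3.5933  16.7625  14.7126  9.4452  17.4859]
a=μᵀu=1.022837  b=𝟙ᵀu=7.065747  c=𝟙ᵀv=61.999395  D=ac−b²=13.490518
λ₁=(c·0.128−b)/D = (61.999395·0.128−7.065747)/13.490518 = 0.064503
λ₂=(a−b·0.128)/D = (1.022837−7.065747·0.128)/13.490518 = 0.008778
w* = 0.064503·u + 0.008778·v:
  w_0 = 0.064503·-0.6505 + 0.008778·3.5933 = -0.0104  (Lockheed)
  w_1 = 0.064503·1.5429 + 0.008778·16.7625 = 0.2467  (Tesla)
  w_2 = 0.064503·3.4868 + 0.008778·14.7126 = 0.3541  (Kellogg)
  w_3 = 0.064503·0.8532 + 0.008778·9.4452 = 0.1379  (Raytheon)
  w_4 = 0.064503·1.8333 + 0.008778·17.4859 = 0.2717  (GE)
Σw_i=1.0000  μᵀw=0.1280
σ²=wᵀΣw=λ₁·μ_p+λ₂ = 0.064503·0.128 + 0.008778 = 0.017035 ≈ 0.0170


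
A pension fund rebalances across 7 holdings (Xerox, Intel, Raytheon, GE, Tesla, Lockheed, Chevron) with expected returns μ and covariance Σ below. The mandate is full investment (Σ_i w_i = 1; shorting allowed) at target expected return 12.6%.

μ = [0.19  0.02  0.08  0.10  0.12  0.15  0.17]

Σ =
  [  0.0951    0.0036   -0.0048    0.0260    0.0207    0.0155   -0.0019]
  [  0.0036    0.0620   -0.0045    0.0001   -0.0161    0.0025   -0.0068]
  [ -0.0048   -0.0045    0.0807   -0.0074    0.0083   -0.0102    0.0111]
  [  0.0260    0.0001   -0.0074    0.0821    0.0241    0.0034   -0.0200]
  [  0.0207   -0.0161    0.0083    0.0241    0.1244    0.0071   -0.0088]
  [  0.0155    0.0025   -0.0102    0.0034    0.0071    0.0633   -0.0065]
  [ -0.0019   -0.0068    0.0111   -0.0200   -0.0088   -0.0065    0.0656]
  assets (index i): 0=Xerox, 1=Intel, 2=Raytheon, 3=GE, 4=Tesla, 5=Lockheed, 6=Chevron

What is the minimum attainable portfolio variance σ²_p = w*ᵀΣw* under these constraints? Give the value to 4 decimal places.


0.0112

u=Σ⁻¹μ = [1.1599  0.7506  1.0250  1.4659  0.6120  2.4124  3.2975]
v=Σ⁻¹𝟙 = [2.3245  20.5465  13.4456  15.3262  7.0499  17.2798  22.4965]
a=μᵀu=1.459853  b=𝟙ᵀu=10.723218  c=𝟙ᵀv=98.469005  D=ac−b²=28.762875
λ₁=(c·0.126−b)/D = (98.469005·0.126−10.723218)/28.762875 = 0.058543
λ₂=(a−b·0.126)/D = (1.459853−10.723218·0.126)/28.762875 = 0.003780
w* = 0.058543·u + 0.003780·v:
  w_0 = 0.058543·1.1599 + 0.003780·2.3245 = 0.0767  (Xerox)
  w_1 = 0.058543·0.7506 + 0.003780·20.5465 = 0.1216  (Intel)
  w_2 = 0.058543·1.0250 + 0.003780·13.4456 = 0.1108  (Raytheon)
  w_3 = 0.058543·1.4659 + 0.003780·15.3262 = 0.1438  (GE)
  w_4 = 0.058543·0.6120 + 0.003780·7.0499 = 0.0625  (Tesla)
  w_5 = 0.058543·2.4124 + 0.003780·17.2798 = 0.2065  (Lockheed)
  w_6 = 0.058543·3.2975 + 0.003780·22.4965 = 0.2781  (Chevron)
Σw_i=1.0000  μᵀw=0.1260
σ²=wᵀΣw=λ₁·μ_p+λ₂ = 0.058543·0.126 + 0.003780 = 0.011157 ≈ 0.0112


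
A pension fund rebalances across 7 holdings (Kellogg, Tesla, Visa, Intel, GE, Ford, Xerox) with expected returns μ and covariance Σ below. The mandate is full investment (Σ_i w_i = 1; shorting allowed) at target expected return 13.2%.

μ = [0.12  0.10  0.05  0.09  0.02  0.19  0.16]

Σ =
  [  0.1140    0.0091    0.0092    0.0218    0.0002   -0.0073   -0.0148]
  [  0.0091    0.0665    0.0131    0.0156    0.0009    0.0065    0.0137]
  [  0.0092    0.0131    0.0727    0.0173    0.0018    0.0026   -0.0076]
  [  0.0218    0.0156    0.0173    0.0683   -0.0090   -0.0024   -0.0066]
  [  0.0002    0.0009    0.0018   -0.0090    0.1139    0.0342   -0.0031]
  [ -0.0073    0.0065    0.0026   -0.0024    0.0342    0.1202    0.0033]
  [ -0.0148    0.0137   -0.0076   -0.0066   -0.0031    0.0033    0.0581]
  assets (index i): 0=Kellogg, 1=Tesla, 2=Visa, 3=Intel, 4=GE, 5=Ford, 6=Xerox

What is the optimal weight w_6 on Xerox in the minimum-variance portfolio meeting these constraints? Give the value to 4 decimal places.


0.3734

x=Σ⁻¹μ = [1.3033  0.1714  0.5101  1.0730  -0.1519  1.6181  3.1341]
y=Σ⁻¹𝟙 = [8.4645  3.9220  11.0353  11.6101  8.3608  5.6501  21.3307]
a=μᵀx=1.101485  b=𝟙ᵀx=7.658250  c=𝟙ᵀy=70.373455  D=ac−b²=18.866517
λ₁=(c·0.132−b)/D = (70.373455·0.132−7.658250)/18.866517 = 0.086452
λ₂=(a−b·0.132)/D = (1.101485−7.658250·0.132)/18.866517 = 0.004802
w* = 0.086452·x + 0.004802·y:
  w_0 = 0.086452·1.3033 + 0.004802·8.4645 = 0.1533  (Kellogg)
  w_1 = 0.086452·0.1714 + 0.004802·3.9220 = 0.0337  (Tesla)
  w_2 = 0.086452·0.5101 + 0.004802·11.0353 = 0.0971  (Visa)
  w_3 = 0.086452·1.0730 + 0.004802·11.6101 = 0.1485  (Intel)
  w_4 = 0.086452·-0.1519 + 0.004802·8.3608 = 0.0270  (GE)
  w_5 = 0.086452·1.6181 + 0.004802·5.6501 = 0.1670  (Ford)
  w_6 = 0.086452·3.1341 + 0.004802·21.3307 = 0.3734  (Xerox)
Σw_i=1.0000  μᵀw=0.1320
σ²=wᵀΣw=λ₁·μ_p+λ₂ = 0.086452·0.132 + 0.004802 = 0.016214 ≈ 0.0162


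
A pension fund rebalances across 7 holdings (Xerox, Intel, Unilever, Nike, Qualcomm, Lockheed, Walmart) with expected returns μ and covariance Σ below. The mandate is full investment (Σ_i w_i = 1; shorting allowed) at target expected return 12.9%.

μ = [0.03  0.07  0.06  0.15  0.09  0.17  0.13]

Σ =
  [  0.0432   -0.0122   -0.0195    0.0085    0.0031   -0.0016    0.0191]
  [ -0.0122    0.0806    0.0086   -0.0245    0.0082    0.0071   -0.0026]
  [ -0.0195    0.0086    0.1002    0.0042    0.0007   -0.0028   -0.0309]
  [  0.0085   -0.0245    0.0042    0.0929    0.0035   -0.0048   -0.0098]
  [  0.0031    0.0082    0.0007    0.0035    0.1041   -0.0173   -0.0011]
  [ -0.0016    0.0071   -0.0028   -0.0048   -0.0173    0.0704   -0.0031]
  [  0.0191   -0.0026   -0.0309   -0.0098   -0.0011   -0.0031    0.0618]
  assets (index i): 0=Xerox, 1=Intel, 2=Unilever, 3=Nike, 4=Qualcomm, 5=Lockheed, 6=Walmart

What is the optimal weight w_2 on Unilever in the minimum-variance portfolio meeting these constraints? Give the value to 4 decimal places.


u=Σ⁻¹μ = [-0.3214  1.0992  1.5124  2.3473  1.2304  2.9754  3.5487]
v=Σ⁻¹𝟙 = [23.6480  16.4897  20.1080  15.0446  10.2718  18.4465  23.1142]
a=μᵀu=1.588036  b=𝟙ᵀu=12.392099  c=𝟙ᵀv=127.122756  D=ac−b²=48.311460
λ₁=(c·0.129−b)/D = (127.122756·0.129−12.392099)/48.311460 = 0.082936
λ₂=(a−b·0.129)/D = (1.588036−12.392099·0.129)/48.311460 = -0.000218
w* = 0.082936·u + -0.000218·v:
  w_0 = 0.082936·-0.3214 + -0.000218·23.6480 = -0.0318  (Xerox)
  w_1 = 0.082936·1.0992 + -0.000218·16.4897 = 0.0876  (Intel)
  w_2 = 0.082936·1.5124 + -0.000218·20.1080 = 0.1210  (Unilever)
  w_3 = 0.082936·2.3473 + -0.000218·15.0446 = 0.1914  (Nike)
  w_4 = 0.082936·1.2304 + -0.000218·10.2718 = 0.0998  (Qualcomm)
  w_5 = 0.082936·2.9754 + -0.000218·18.4465 = 0.2427  (Lockheed)
  w_6 = 0.082936·3.5487 + -0.000218·23.1142 = 0.2893  (Walmart)
Σw_i=1.0000  μᵀw=0.1290
σ²=wᵀΣw=λ₁·μ_p+λ₂ = 0.082936·0.129 + -0.000218 = 0.010480 ≈ 0.0105

0.1210


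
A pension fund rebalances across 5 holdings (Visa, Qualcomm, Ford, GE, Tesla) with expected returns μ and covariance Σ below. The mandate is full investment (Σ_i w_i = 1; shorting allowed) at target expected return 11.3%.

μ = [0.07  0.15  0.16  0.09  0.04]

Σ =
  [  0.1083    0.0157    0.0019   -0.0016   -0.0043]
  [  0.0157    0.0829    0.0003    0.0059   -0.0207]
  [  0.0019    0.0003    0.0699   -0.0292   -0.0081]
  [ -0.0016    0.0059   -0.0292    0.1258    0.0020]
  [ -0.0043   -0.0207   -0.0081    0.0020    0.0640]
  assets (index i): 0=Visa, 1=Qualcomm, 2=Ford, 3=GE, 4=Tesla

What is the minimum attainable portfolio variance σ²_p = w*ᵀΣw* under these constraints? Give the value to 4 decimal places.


x=Σ⁻¹μ = [0.3817  2.0466  3.0022  1.2949  1.6521]
y=Σ⁻¹𝟙 = [7.7096  15.5513  21.7707  11.9967  23.5533]
a=μᵀx=0.996687  b=𝟙ᵀx=8.377508  c=𝟙ᵀy=80.581578  D=ac−b²=10.131991
λ₁=(c·0.113−b)/D = (80.581578·0.113−8.377508)/10.131991 = 0.071872
λ₂=(a−b·0.113)/D = (0.996687−8.377508·0.113)/10.131991 = 0.004938
w* = 0.071872·x + 0.004938·y:
  w_0 = 0.071872·0.3817 + 0.004938·7.7096 = 0.0655  (Visa)
  w_1 = 0.071872·2.0466 + 0.004938·15.5513 = 0.2239  (Qualcomm)
  w_2 = 0.071872·3.0022 + 0.004938·21.7707 = 0.3233  (Ford)
  w_3 = 0.071872·1.2949 + 0.004938·11.9967 = 0.1523  (GE)
  w_4 = 0.071872·1.6521 + 0.004938·23.5533 = 0.2350  (Tesla)
Σw_i=1.0000  μᵀw=0.1130
σ²=wᵀΣw=λ₁·μ_p+λ₂ = 0.071872·0.113 + 0.004938 = 0.013059 ≈ 0.0131

0.0131


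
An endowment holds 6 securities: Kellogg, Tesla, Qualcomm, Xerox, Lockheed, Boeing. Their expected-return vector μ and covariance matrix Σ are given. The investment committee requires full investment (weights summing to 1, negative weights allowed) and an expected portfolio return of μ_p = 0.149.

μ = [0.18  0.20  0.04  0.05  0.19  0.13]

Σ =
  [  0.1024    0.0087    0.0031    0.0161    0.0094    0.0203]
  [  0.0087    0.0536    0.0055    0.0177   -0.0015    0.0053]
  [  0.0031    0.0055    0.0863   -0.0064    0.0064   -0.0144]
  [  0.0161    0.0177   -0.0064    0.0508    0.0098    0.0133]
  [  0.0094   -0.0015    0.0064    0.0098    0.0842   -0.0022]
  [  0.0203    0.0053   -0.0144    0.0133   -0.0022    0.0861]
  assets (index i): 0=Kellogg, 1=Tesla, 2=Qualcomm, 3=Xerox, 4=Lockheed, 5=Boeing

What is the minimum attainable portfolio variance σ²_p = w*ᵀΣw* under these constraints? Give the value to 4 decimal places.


u=Σ⁻¹μ = [1.1844  3.9885  0.0892  -1.5753  2.4060  1.3049]
v=Σ⁻¹𝟙 = [3.5810  12.3147  12.5569  11.1828  9.7179  10.6330]
a=μᵀu=1.562462  b=𝟙ᵀu=7.397638  c=𝟙ᵀv=59.986326  D=ac−b²=39.001311
λ₁=(c·0.149−b)/D = (59.986326·0.149−7.397638)/39.001311 = 0.039494
λ₂=(a−b·0.149)/D = (1.562462−7.397638·0.149)/39.001311 = 0.011800
w* = 0.039494·u + 0.011800·v:
  w_0 = 0.039494·1.1844 + 0.011800·3.5810 = 0.0890  (Kellogg)
  w_1 = 0.039494·3.9885 + 0.011800·12.3147 = 0.3028  (Tesla)
  w_2 = 0.039494·0.0892 + 0.011800·12.5569 = 0.1517  (Qualcomm)
  w_3 = 0.039494·-1.5753 + 0.011800·11.1828 = 0.0697  (Xerox)
  w_4 = 0.039494·2.4060 + 0.011800·9.7179 = 0.2097  (Lockheed)
  w_5 = 0.039494·1.3049 + 0.011800·10.6330 = 0.1770  (Boeing)
Σw_i=1.0000  μᵀw=0.1490
σ²=wᵀΣw=λ₁·μ_p+λ₂ = 0.039494·0.149 + 0.011800 = 0.017685 ≈ 0.0177

0.0177


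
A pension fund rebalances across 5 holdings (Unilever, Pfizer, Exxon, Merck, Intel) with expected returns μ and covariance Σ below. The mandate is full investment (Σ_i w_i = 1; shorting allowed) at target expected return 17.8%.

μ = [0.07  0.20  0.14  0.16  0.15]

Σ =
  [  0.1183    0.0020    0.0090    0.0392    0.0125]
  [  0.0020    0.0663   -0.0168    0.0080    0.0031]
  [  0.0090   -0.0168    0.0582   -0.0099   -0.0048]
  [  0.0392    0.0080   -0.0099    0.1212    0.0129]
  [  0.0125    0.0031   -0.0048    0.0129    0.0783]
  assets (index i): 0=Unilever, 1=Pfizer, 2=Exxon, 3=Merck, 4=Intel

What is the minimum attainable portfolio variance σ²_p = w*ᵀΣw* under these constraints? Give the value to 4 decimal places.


0.0187

p=Σ⁻¹μ = [-0.4073  3.7800  3.9382  1.3267  1.8539]
q=Σ⁻¹𝟙 = [2.7287  19.8645  24.6354  6.7986  11.9395]
a=μᵀp=1.769206  b=𝟙ᵀp=10.491561  c=𝟙ᵀq=65.966663  D=ac−b²=6.635752
λ₁=(c·0.178−b)/D = (65.966663·0.178−10.491561)/6.635752 = 0.188450
λ₂=(a−b·0.178)/D = (1.769206−10.491561·0.178)/6.635752 = -0.014812
w* = 0.188450·p + -0.014812·q:
  w_0 = 0.188450·-0.4073 + -0.014812·2.7287 = -0.1172  (Unilever)
  w_1 = 0.188450·3.7800 + -0.014812·19.8645 = 0.4181  (Pfizer)
  w_2 = 0.188450·3.9382 + -0.014812·24.6354 = 0.3772  (Exxon)
  w_3 = 0.188450·1.3267 + -0.014812·6.7986 = 0.1493  (Merck)
  w_4 = 0.188450·1.8539 + -0.014812·11.9395 = 0.1725  (Intel)
Σw_i=1.0000  μᵀw=0.1780
σ²=wᵀΣw=λ₁·μ_p+λ₂ = 0.188450·0.178 + -0.014812 = 0.018732 ≈ 0.0187


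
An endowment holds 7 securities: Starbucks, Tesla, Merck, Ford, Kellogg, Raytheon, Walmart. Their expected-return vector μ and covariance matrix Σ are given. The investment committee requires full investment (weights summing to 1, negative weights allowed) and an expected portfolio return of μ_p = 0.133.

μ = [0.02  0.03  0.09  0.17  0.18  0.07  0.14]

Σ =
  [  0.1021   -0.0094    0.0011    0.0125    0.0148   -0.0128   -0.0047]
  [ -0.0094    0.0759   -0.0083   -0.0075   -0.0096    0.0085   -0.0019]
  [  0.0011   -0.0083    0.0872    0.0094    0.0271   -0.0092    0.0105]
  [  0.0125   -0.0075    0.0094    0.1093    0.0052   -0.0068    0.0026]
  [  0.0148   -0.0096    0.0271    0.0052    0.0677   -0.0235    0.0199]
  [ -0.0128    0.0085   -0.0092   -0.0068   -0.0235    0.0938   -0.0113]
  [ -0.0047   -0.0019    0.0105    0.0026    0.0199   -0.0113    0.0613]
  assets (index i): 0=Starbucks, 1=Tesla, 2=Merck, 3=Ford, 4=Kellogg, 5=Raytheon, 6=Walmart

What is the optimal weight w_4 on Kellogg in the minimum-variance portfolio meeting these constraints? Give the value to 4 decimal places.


p=Σ⁻¹μ = [-0.0330  0.7491  0.0697  1.5399  2.7211  1.6731  1.6523]
q=Σ⁻¹𝟙 = [11.2411  16.3044  8.1640  8.3992  12.1715  16.9965  15.1077]
a=μᵀp=1.128116  b=𝟙ᵀp=8.372264  c=𝟙ᵀq=88.384212  D=ac−b²=29.612834
λ₁=(c·0.133−b)/D = (88.384212·0.133−8.372264)/29.612834 = 0.114235
λ₂=(a−b·0.133)/D = (1.128116−8.372264·0.133)/29.612834 = 0.000493
w* = 0.114235·p + 0.000493·q:
  w_0 = 0.114235·-0.0330 + 0.000493·11.2411 = 0.0018  (Starbucks)
  w_1 = 0.114235·0.7491 + 0.000493·16.3044 = 0.0936  (Tesla)
  w_2 = 0.114235·0.0697 + 0.000493·8.1640 = 0.0120  (Merck)
  w_3 = 0.114235·1.5399 + 0.000493·8.3992 = 0.1800  (Ford)
  w_4 = 0.114235·2.7211 + 0.000493·12.1715 = 0.3169  (Kellogg)
  w_5 = 0.114235·1.6731 + 0.000493·16.9965 = 0.1995  (Raytheon)
  w_6 = 0.114235·1.6523 + 0.000493·15.1077 = 0.1962  (Walmart)
Σw_i=1.0000  μᵀw=0.1330
σ²=wᵀΣw=λ₁·μ_p+λ₂ = 0.114235·0.133 + 0.000493 = 0.015687 ≈ 0.0157

0.3169


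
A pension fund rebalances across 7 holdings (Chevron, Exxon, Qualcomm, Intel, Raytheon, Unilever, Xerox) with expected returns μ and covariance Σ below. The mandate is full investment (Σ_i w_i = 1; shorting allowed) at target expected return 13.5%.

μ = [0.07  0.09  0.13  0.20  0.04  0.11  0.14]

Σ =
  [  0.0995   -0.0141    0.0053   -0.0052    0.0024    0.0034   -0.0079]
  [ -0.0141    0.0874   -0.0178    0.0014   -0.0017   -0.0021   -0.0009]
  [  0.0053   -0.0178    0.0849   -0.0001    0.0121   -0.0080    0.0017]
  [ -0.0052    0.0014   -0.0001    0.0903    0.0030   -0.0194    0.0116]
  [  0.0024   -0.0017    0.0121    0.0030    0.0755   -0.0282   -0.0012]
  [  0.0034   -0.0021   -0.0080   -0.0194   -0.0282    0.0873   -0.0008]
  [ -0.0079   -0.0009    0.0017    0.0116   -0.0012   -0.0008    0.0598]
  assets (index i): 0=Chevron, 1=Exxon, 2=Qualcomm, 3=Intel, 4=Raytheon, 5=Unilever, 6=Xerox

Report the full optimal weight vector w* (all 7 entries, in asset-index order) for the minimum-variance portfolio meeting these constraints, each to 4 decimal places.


0.0633  0.1190  0.1702  0.2558  0.0267  0.1863  0.1788

x=Σ⁻¹μ = [1.0203  1.6272  1.8419  2.4563  1.0436  2.3297  2.0237]
y=Σ⁻¹𝟙 = [12.5411  17.0869  13.6310  13.5291  18.9491  21.9033  16.2977]
a=μᵀx=1.529890  b=𝟙ᵀx=12.342553  c=𝟙ᵀy=113.938197  D=ac−b²=21.974280
λ₁=(c·0.135−b)/D = (113.938197·0.135−12.342553)/21.974280 = 0.138303
λ₂=(a−b·0.135)/D = (1.529890−12.342553·0.135)/21.974280 = -0.006205
w* = 0.138303·x + -0.006205·y:
  w_0 = 0.138303·1.0203 + -0.006205·12.5411 = 0.0633  (Chevron)
  w_1 = 0.138303·1.6272 + -0.006205·17.0869 = 0.1190  (Exxon)
  w_2 = 0.138303·1.8419 + -0.006205·13.6310 = 0.1702  (Qualcomm)
  w_3 = 0.138303·2.4563 + -0.006205·13.5291 = 0.2558  (Intel)
  w_4 = 0.138303·1.0436 + -0.006205·18.9491 = 0.0267  (Raytheon)
  w_5 = 0.138303·2.3297 + -0.006205·21.9033 = 0.1863  (Unilever)
  w_6 = 0.138303·2.0237 + -0.006205·16.2977 = 0.1788  (Xerox)
Σw_i=1.0000  μᵀw=0.1350
σ²=wᵀΣw=λ₁·μ_p+λ₂ = 0.138303·0.135 + -0.006205 = 0.012466 ≈ 0.0125


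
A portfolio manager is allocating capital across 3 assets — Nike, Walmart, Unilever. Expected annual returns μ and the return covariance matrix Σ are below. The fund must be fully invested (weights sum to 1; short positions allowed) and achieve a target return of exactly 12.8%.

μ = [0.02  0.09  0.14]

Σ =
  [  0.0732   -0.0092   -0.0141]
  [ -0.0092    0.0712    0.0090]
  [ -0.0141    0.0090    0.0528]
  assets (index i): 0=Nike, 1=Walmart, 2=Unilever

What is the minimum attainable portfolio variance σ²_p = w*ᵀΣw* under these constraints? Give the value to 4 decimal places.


g=Σ⁻¹μ = [0.9283  1.0399  2.7222]
h=Σ⁻¹𝟙 = [19.6008  13.8197  21.8181]
a=μᵀg=0.493257  b=𝟙ᵀg=4.690318  c=𝟙ᵀh=55.238547  D=ac−b²=5.247727
λ₁=(c·0.128−b)/D = (55.238547·0.128−4.690318)/5.247727 = 0.453571
λ₂=(a−b·0.128)/D = (0.493257−4.690318·0.128)/5.247727 = -0.020410
w* = 0.453571·g + -0.020410·h:
  w_0 = 0.453571·0.9283 + -0.020410·19.6008 = 0.0210  (Nike)
  w_1 = 0.453571·1.0399 + -0.020410·13.8197 = 0.1896  (Walmart)
  w_2 = 0.453571·2.7222 + -0.020410·21.8181 = 0.7894  (Unilever)
Σw_i=1.0000  μᵀw=0.1280
σ²=wᵀΣw=λ₁·μ_p+λ₂ = 0.453571·0.128 + -0.020410 = 0.037648 ≈ 0.0376

0.0376


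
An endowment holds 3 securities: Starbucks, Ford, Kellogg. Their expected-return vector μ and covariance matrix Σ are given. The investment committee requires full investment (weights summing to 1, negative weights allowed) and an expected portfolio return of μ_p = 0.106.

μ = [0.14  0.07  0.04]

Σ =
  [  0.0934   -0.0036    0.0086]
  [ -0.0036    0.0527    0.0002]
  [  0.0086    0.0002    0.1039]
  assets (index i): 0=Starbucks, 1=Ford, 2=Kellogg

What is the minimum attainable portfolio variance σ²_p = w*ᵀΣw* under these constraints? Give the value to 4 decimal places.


p=Σ⁻¹μ = [1.5306  1.4319  0.2555]
q=Σ⁻¹𝟙 = [10.6634  19.6707  8.7041]
a=μᵀp=0.324734  b=𝟙ᵀp=3.217989  c=𝟙ᵀq=39.038246  D=ac−b²=2.321605
λ₁=(c·0.106−b)/D = (39.038246·0.106−3.217989)/2.321605 = 0.396306
λ₂=(a−b·0.106)/D = (0.324734−3.217989·0.106)/2.321605 = -0.007052
w* = 0.396306·p + -0.007052·q:
  w_0 = 0.396306·1.5306 + -0.007052·10.6634 = 0.5314  (Starbucks)
  w_1 = 0.396306·1.4319 + -0.007052·19.6707 = 0.4287  (Ford)
  w_2 = 0.396306·0.2555 + -0.007052·8.7041 = 0.0399  (Kellogg)
Σw_i=1.0000  μᵀw=0.1060
σ²=wᵀΣw=λ₁·μ_p+λ₂ = 0.396306·0.106 + -0.007052 = 0.034956 ≈ 0.0350

0.0350


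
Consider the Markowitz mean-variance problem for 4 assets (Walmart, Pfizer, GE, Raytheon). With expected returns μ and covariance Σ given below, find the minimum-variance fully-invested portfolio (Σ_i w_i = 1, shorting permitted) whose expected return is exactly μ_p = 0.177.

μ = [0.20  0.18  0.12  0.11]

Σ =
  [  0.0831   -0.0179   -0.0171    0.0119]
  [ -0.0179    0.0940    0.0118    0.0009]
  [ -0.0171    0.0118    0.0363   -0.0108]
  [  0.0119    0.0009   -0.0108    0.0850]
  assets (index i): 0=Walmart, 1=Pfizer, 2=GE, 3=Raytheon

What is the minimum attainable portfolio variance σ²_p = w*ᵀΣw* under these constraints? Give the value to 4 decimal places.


0.0224

p=Σ⁻¹μ = [3.6214  1.9923  4.7724  1.3724]
q=Σ⁻¹𝟙 = [19.9294  9.5437  37.9071  13.6900]
a=μᵀp=1.806545  b=𝟙ᵀp=11.758507  c=𝟙ᵀq=81.070242  D=ac−b²=8.194567
λ₁=(c·0.177−b)/D = (81.070242·0.177−11.758507)/8.194567 = 0.316176
λ₂=(a−b·0.177)/D = (1.806545−11.758507·0.177)/8.194567 = -0.033524
w* = 0.316176·p + -0.033524·q:
  w_0 = 0.316176·3.6214 + -0.033524·19.9294 = 0.4769  (Walmart)
  w_1 = 0.316176·1.9923 + -0.033524·9.5437 = 0.3100  (Pfizer)
  w_2 = 0.316176·4.7724 + -0.033524·37.9071 = 0.2381  (GE)
  w_3 = 0.316176·1.3724 + -0.033524·13.6900 = -0.0250  (Raytheon)
Σw_i=1.0000  μᵀw=0.1770
σ²=wᵀΣw=λ₁·μ_p+λ₂ = 0.316176·0.177 + -0.033524 = 0.022440 ≈ 0.0224


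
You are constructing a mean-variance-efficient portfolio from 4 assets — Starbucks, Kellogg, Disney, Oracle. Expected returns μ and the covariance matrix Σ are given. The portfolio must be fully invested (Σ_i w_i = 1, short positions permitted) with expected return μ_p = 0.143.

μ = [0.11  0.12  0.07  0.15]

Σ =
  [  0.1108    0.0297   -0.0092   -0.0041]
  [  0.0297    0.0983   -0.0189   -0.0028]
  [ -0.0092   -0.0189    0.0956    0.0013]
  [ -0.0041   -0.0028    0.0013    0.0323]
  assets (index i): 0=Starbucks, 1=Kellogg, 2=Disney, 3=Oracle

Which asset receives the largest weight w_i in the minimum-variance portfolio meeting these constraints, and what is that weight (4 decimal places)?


u=Σ⁻¹μ = [0.9131  1.2760  1.0067  4.8300]
v=Σ⁻¹𝟙 = [8.3365  11.0804  13.0118  32.4548]
a=μᵀu=1.048519  b=𝟙ᵀu=8.025702  c=𝟙ᵀv=64.883428  D=ac−b²=3.619607
λ₁=(c·0.143−b)/D = (64.883428·0.143−8.025702)/3.619607 = 0.346068
λ₂=(a−b·0.143)/D = (1.048519−8.025702·0.143)/3.619607 = -0.027394
w* = 0.346068·u + -0.027394·v:
  w_0 = 0.346068·0.9131 + -0.027394·8.3365 = 0.0876  (Starbucks)
  w_1 = 0.346068·1.2760 + -0.027394·11.0804 = 0.1380  (Kellogg)
  w_2 = 0.346068·1.0067 + -0.027394·13.0118 = -0.0081  (Disney)
  w_3 = 0.346068·4.8300 + -0.027394·32.4548 = 0.7824  (Oracle)
Σw_i=1.0000  μᵀw=0.1430
σ²=wᵀΣw=λ₁·μ_p+λ₂ = 0.346068·0.143 + -0.027394 = 0.022093 ≈ 0.0221

Oracle (0.7824)


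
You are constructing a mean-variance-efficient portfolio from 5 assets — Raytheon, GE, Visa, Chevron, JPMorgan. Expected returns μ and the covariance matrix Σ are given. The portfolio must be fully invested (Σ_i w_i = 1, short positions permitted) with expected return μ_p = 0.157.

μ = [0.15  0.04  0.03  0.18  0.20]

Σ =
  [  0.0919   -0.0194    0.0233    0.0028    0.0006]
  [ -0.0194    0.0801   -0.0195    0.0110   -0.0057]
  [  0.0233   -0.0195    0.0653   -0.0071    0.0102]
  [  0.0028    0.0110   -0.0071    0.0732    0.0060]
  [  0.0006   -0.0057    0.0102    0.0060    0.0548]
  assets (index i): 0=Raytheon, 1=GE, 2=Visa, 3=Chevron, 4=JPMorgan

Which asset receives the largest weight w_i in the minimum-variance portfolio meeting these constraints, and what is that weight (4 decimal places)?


JPMorgan (0.3952)

p=Σ⁻¹μ = [1.7991  0.8552  -0.2713  1.9438  3.5566]
q=Σ⁻¹𝟙 = [10.3456  18.5054  15.8233  10.7127  15.9416]
a=μᵀp=1.357136  b=𝟙ᵀp=7.883364  c=𝟙ᵀq=71.328623  D=ac−b²=34.655228
λ₁=(c·0.157−b)/D = (71.328623·0.157−7.883364)/34.655228 = 0.095663
λ₂=(a−b·0.157)/D = (1.357136−7.883364·0.157)/34.655228 = 0.003447
w* = 0.095663·p + 0.003447·q:
  w_0 = 0.095663·1.7991 + 0.003447·10.3456 = 0.2078  (Raytheon)
  w_1 = 0.095663·0.8552 + 0.003447·18.5054 = 0.1456  (GE)
  w_2 = 0.095663·-0.2713 + 0.003447·15.8233 = 0.0286  (Visa)
  w_3 = 0.095663·1.9438 + 0.003447·10.7127 = 0.2229  (Chevron)
  w_4 = 0.095663·3.5566 + 0.003447·15.9416 = 0.3952  (JPMorgan)
Σw_i=1.0000  μᵀw=0.1570
σ²=wᵀΣw=λ₁·μ_p+λ₂ = 0.095663·0.157 + 0.003447 = 0.018466 ≈ 0.0185


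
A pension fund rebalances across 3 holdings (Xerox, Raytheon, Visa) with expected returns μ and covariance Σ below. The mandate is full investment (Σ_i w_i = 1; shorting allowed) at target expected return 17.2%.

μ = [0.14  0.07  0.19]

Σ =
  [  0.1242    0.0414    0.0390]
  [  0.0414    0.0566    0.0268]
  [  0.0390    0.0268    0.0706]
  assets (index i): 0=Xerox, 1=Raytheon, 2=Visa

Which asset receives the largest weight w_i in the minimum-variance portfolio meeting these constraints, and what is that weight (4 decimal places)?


p=Σ⁻¹μ = [0.4148  -0.2834  2.5697]
q=Σ⁻¹𝟙 = [1.0546  12.7588  8.7384]
a=μᵀp=0.526468  b=𝟙ᵀp=2.701068  c=𝟙ᵀq=22.551870  D=ac−b²=4.577073
λ₁=(c·0.172−b)/D = (22.551870·0.172−2.701068)/4.577073 = 0.257338
λ₂=(a−b·0.172)/D = (0.526468−2.701068·0.172)/4.577073 = 0.013521
w* = 0.257338·p + 0.013521·q:
  w_0 = 0.257338·0.4148 + 0.013521·1.0546 = 0.1210  (Xerox)
  w_1 = 0.257338·-0.2834 + 0.013521·12.7588 = 0.0996  (Raytheon)
  w_2 = 0.257338·2.5697 + 0.013521·8.7384 = 0.7794  (Visa)
Σw_i=1.0000  μᵀw=0.1720
σ²=wᵀΣw=λ₁·μ_p+λ₂ = 0.257338·0.172 + 0.013521 = 0.057783 ≈ 0.0578

Visa (0.7794)


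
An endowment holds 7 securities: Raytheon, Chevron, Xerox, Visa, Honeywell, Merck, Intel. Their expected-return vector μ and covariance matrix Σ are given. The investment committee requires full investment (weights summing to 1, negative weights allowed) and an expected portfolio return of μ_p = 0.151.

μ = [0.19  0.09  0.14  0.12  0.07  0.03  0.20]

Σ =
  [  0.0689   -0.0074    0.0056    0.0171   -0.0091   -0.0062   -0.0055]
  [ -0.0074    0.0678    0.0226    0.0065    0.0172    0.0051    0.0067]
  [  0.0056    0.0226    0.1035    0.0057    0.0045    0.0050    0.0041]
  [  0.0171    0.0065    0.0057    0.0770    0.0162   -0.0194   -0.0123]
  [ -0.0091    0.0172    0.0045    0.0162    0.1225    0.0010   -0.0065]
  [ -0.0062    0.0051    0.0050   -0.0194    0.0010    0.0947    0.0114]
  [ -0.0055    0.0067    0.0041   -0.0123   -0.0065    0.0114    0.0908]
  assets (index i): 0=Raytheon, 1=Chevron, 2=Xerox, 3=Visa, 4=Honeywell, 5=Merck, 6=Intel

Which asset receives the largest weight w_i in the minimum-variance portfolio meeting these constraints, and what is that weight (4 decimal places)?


x=Σ⁻¹μ = [2.7992  0.8297  0.8169  1.1551  0.6062  0.3499  2.4300]
y=Σ⁻¹𝟙 = [15.1261  9.9811  4.6965  11.8404  6.6664  11.7245  11.5900]
a=μᵀx=1.398430  b=𝟙ᵀx=8.987013  c=𝟙ᵀy=71.625063  D=ac−b²=19.396218
λ₁=(c·0.151−b)/D = (71.625063·0.151−8.987013)/19.396218 = 0.094264
λ₂=(a−b·0.151)/D = (1.398430−8.987013·0.151)/19.396218 = 0.002134
w* = 0.094264·x + 0.002134·y:
  w_0 = 0.094264·2.7992 + 0.002134·15.1261 = 0.2961  (Raytheon)
  w_1 = 0.094264·0.8297 + 0.002134·9.9811 = 0.0995  (Chevron)
  w_2 = 0.094264·0.8169 + 0.002134·4.6965 = 0.0870  (Xerox)
  w_3 = 0.094264·1.1551 + 0.002134·11.8404 = 0.1342  (Visa)
  w_4 = 0.094264·0.6062 + 0.002134·6.6664 = 0.0714  (Honeywell)
  w_5 = 0.094264·0.3499 + 0.002134·11.7245 = 0.0580  (Merck)
  w_6 = 0.094264·2.4300 + 0.002134·11.5900 = 0.2538  (Intel)
Σw_i=1.0000  μᵀw=0.1510
σ²=wᵀΣw=λ₁·μ_p+λ₂ = 0.094264·0.151 + 0.002134 = 0.016368 ≈ 0.0164

Raytheon (0.2961)
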